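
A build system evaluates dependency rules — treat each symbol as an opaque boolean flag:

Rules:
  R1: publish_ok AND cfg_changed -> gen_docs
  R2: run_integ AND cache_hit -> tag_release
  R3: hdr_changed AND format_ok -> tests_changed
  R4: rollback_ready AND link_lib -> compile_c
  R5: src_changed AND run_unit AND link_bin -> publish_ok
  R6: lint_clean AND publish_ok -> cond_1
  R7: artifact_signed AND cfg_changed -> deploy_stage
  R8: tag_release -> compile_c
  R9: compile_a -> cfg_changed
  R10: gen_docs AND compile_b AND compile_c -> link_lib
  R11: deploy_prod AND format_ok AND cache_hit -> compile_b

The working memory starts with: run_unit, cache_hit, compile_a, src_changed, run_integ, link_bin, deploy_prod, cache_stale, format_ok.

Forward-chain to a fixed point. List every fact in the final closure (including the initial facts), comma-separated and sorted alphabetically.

[1] R2 [run_integ AND cache_hit -> tag_release]; R5 [src_changed AND run_unit AND link_bin -> publish_ok]; R9 [compile_a -> cfg_changed]; R11 [deploy_prod AND format_ok AND cache_hit -> compile_b]. ⇒ new: tag_release, publish_ok, cfg_changed, compile_b.
[2] R1 [publish_ok AND cfg_changed -> gen_docs]; R8 [tag_release -> compile_c]. ⇒ new: gen_docs, compile_c.
[3] R10 [gen_docs AND compile_b AND compile_c -> link_lib]. ⇒ new: link_lib.

cache_hit, cache_stale, cfg_changed, compile_a, compile_b, compile_c, deploy_prod, format_ok, gen_docs, link_bin, link_lib, publish_ok, run_integ, run_unit, src_changed, tag_release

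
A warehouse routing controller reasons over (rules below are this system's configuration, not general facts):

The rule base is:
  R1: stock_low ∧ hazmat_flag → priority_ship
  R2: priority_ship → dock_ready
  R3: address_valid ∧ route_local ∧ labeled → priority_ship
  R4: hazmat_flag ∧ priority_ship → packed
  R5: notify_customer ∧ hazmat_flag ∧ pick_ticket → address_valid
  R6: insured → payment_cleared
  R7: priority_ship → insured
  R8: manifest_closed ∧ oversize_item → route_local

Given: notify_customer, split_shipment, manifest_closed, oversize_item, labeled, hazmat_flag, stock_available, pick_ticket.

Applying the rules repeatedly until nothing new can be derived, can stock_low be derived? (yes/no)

Round 1: R5 [notify_customer ∧ hazmat_flag ∧ pick_ticket → address_valid]; R8 [manifest_closed ∧ oversize_item → route_local]. New: address_valid, route_local.
Round 2: R3 [address_valid ∧ route_local ∧ labeled → priority_ship]. New: priority_ship.
Round 3: R2 [priority_ship → dock_ready]; R4 [hazmat_flag ∧ priority_ship → packed]; R7 [priority_ship → insured]. New: dock_ready, packed, insured.
Round 4: R6 [insured → payment_cleared]. New: payment_cleared.
Fixed point reached. No rule has stock_low as a consequent, and it is not given.

no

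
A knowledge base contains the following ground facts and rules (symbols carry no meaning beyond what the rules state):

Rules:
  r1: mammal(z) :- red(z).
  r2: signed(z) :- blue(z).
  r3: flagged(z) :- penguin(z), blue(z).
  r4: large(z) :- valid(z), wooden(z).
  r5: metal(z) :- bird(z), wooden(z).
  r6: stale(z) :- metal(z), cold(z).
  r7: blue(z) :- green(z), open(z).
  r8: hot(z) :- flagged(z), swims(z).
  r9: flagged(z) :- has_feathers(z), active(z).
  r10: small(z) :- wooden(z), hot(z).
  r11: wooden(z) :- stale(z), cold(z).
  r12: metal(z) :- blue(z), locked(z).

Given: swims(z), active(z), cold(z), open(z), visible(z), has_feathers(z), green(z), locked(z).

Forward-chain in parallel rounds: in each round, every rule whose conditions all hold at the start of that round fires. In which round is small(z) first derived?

[1] r7 [blue(z) :- green(z), open(z).]; r9 [flagged(z) :- has_feathers(z), active(z).]. ⇒ new: blue(z), flagged(z).
[2] r2 [signed(z) :- blue(z).]; r8 [hot(z) :- flagged(z), swims(z).]; r12 [metal(z) :- blue(z), locked(z).]. ⇒ new: signed(z), hot(z), metal(z).
[3] r6 [stale(z) :- metal(z), cold(z).]. ⇒ new: stale(z).
[4] r11 [wooden(z) :- stale(z), cold(z).]. ⇒ new: wooden(z).
[5] r10 [small(z) :- wooden(z), hot(z).]. ⇒ new: small(z).
small(z) first appears in round 5.

5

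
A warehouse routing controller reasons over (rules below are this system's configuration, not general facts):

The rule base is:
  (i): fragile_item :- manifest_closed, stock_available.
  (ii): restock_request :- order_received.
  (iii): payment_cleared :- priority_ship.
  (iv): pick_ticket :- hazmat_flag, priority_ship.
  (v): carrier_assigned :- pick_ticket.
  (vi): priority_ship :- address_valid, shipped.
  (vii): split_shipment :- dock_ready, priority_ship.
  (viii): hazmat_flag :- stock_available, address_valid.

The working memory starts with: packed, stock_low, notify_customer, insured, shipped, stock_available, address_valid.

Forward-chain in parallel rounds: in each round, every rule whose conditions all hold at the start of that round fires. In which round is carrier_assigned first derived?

Round 1: (vi) [priority_ship :- address_valid, shipped.]; (viii) [hazmat_flag :- stock_available, address_valid.]. New: priority_ship, hazmat_flag.
Round 2: (iii) [payment_cleared :- priority_ship.]; (iv) [pick_ticket :- hazmat_flag, priority_ship.]. New: payment_cleared, pick_ticket.
Round 3: (v) [carrier_assigned :- pick_ticket.]. New: carrier_assigned.
carrier_assigned first appears in round 3.

3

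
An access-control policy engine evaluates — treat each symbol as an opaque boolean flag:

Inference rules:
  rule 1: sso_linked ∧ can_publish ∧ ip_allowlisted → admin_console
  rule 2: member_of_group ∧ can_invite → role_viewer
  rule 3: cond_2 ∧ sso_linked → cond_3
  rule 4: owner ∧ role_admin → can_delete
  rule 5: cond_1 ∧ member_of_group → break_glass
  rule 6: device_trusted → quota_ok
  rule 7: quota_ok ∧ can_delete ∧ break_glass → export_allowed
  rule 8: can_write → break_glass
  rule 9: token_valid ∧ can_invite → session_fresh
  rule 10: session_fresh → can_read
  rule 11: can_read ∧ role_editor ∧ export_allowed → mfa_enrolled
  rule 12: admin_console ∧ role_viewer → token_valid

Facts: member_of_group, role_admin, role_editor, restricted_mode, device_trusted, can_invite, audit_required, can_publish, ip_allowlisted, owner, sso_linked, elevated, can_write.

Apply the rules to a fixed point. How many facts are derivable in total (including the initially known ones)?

23

Round 1 — rule 1, rule 2, rule 4, rule 6, rule 8, derive admin_console, role_viewer, can_delete, quota_ok, break_glass.
Round 2 — rule 7, rule 12, derive export_allowed, token_valid.
Round 3 — rule 9, derive session_fresh.
Round 4 — rule 10, derive can_read.
Round 5 — rule 11, derive mfa_enrolled.
Closure: {admin_console, audit_required, break_glass, can_delete, can_invite, can_publish, can_read, can_write, device_trusted, elevated, export_allowed, ip_allowlisted, member_of_group, mfa_enrolled, owner, quota_ok, restricted_mode, role_admin, role_editor, role_viewer, session_fresh, sso_linked, token_valid} — 23 facts.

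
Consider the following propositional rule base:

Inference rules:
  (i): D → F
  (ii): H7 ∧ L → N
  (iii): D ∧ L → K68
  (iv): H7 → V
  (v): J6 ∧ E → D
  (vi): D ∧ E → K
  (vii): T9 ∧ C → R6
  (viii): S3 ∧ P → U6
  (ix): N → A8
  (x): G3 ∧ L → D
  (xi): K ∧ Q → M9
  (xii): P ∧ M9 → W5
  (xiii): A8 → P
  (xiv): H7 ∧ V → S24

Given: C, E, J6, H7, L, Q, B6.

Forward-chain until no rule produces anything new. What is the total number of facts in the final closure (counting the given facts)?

Round 1 fires (ii), (iv), (v), giving N, V, D.
Round 2 fires (i), (iii), (vi), (ix), (xiv), giving F, K68, K, A8, S24.
Round 3 fires (xi), (xiii), giving M9, P.
Round 4 fires (xii), giving W5.
Closure: {A8, B6, C, D, E, F, H7, J6, K, K68, L, M9, N, P, Q, S24, V, W5} — 18 facts.

18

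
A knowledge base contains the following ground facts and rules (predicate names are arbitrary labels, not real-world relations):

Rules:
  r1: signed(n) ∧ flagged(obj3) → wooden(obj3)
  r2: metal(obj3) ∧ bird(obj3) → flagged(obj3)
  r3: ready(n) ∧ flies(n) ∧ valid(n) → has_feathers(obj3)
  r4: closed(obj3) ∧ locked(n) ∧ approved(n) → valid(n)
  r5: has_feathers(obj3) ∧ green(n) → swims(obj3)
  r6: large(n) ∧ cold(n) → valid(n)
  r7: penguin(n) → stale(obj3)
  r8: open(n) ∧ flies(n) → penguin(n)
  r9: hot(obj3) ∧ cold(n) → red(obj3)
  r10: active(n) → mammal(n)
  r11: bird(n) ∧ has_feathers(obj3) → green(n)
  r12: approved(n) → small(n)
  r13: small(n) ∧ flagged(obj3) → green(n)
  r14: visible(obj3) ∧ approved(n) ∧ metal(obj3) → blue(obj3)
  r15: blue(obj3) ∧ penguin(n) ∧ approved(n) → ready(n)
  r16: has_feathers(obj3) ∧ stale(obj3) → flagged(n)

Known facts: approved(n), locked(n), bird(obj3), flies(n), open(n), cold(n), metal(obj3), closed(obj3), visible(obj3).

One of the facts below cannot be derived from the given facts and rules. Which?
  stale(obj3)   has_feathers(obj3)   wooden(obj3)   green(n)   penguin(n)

wooden(obj3)

Round 1: r2 [metal(obj3) ∧ bird(obj3) → flagged(obj3)]; r4 [closed(obj3) ∧ locked(n) ∧ approved(n) → valid(n)]; r8 [open(n) ∧ flies(n) → penguin(n)]; r12 [approved(n) → small(n)]; r14 [visible(obj3) ∧ approved(n) ∧ metal(obj3) → blue(obj3)]. New: flagged(obj3), valid(n), penguin(n), small(n), blue(obj3).
Round 2: r7 [penguin(n) → stale(obj3)]; r13 [small(n) ∧ flagged(obj3) → green(n)]; r15 [blue(obj3) ∧ penguin(n) ∧ approved(n) → ready(n)]. New: stale(obj3), green(n), ready(n).
Round 3: r3 [ready(n) ∧ flies(n) ∧ valid(n) → has_feathers(obj3)]. New: has_feathers(obj3).
Round 4: r5 [has_feathers(obj3) ∧ green(n) → swims(obj3)]; r16 [has_feathers(obj3) ∧ stale(obj3) → flagged(n)]. New: swims(obj3), flagged(n).
Derived: has_feathers(obj3) (round 3), penguin(n) (round 1), green(n) (round 2), stale(obj3) (round 2). wooden(obj3) never appears in any round.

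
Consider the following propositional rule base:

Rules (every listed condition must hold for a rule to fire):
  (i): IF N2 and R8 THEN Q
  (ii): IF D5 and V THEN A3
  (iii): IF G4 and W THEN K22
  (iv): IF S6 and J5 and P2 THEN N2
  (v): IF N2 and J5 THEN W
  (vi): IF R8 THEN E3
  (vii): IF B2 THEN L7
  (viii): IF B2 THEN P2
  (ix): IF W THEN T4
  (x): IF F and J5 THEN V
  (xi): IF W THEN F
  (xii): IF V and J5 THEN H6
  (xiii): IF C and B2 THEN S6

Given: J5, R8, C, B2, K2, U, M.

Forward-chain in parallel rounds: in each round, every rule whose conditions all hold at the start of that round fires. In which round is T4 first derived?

Round 1 fires (vi), (vii), (viii), (xiii), giving E3, L7, P2, S6.
Round 2 fires (iv), giving N2.
Round 3 fires (i), (v), giving Q, W.
Round 4 fires (ix), (xi), giving T4, F.
T4 first appears in round 4.

4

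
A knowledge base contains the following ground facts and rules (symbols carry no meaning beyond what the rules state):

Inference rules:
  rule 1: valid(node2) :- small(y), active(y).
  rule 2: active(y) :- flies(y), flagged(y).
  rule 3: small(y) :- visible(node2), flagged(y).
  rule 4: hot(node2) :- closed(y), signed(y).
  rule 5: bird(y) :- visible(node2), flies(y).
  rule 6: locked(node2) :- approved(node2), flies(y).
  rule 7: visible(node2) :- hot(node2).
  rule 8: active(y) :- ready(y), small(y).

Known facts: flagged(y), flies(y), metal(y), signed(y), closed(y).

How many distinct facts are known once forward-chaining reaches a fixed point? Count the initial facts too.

[1] rule 2 [active(y) :- flies(y), flagged(y).]; rule 4 [hot(node2) :- closed(y), signed(y).]. ⇒ new: active(y), hot(node2).
[2] rule 7 [visible(node2) :- hot(node2).]. ⇒ new: visible(node2).
[3] rule 3 [small(y) :- visible(node2), flagged(y).]; rule 5 [bird(y) :- visible(node2), flies(y).]. ⇒ new: small(y), bird(y).
[4] rule 1 [valid(node2) :- small(y), active(y).]. ⇒ new: valid(node2).
Closure: {active(y), bird(y), closed(y), flagged(y), flies(y), hot(node2), metal(y), signed(y), small(y), valid(node2), visible(node2)} — 11 facts.

11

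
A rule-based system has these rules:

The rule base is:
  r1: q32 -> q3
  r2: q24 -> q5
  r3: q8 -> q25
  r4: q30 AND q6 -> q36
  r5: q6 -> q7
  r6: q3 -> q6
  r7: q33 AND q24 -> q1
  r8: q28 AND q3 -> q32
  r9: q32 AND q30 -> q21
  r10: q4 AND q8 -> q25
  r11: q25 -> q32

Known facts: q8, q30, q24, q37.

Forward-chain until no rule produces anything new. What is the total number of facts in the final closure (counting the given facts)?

12

Round 1: r2 [q24 -> q5]; r3 [q8 -> q25]. New: q5, q25.
Round 2: r11 [q25 -> q32]. New: q32.
Round 3: r1 [q32 -> q3]; r9 [q32 AND q30 -> q21]. New: q3, q21.
Round 4: r6 [q3 -> q6]. New: q6.
Round 5: r4 [q30 AND q6 -> q36]; r5 [q6 -> q7]. New: q36, q7.
Closure: {q21, q24, q25, q3, q30, q32, q36, q37, q5, q6, q7, q8} — 12 facts.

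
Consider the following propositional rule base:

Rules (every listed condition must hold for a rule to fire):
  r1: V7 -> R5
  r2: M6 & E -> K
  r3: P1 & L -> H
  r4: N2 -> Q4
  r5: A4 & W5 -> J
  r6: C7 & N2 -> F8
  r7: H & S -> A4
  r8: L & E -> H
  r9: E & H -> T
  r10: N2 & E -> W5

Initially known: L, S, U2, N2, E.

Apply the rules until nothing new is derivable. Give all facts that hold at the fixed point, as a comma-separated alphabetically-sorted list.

A4, E, H, J, L, N2, Q4, S, T, U2, W5

Round 1: r4 [N2 -> Q4]; r8 [L & E -> H]; r10 [N2 & E -> W5]. New: Q4, H, W5.
Round 2: r7 [H & S -> A4]; r9 [E & H -> T]. New: A4, T.
Round 3: r5 [A4 & W5 -> J]. New: J.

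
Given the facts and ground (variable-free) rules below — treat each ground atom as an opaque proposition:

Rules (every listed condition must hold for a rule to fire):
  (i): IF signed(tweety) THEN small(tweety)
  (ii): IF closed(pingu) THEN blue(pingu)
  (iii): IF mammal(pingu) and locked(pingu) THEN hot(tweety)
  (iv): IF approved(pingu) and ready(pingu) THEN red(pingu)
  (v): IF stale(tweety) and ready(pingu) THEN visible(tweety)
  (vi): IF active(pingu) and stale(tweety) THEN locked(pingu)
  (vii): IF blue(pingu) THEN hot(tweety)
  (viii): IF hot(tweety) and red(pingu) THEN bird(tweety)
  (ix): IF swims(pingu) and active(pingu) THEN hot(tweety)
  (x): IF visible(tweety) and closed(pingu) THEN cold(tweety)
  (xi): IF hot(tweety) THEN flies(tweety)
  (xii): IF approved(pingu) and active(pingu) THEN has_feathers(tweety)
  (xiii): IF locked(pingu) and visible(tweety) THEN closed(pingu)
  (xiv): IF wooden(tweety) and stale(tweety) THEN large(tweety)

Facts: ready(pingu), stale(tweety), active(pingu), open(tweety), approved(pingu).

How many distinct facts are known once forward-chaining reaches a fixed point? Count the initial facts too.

15

Round 1 — (iv), (v), (vi), (xii), derive red(pingu), visible(tweety), locked(pingu), has_feathers(tweety).
Round 2 — (xiii), derive closed(pingu).
Round 3 — (ii), (x), derive blue(pingu), cold(tweety).
Round 4 — (vii), derive hot(tweety).
Round 5 — (viii), (xi), derive bird(tweety), flies(tweety).
Closure: {active(pingu), approved(pingu), bird(tweety), blue(pingu), closed(pingu), cold(tweety), flies(tweety), has_feathers(tweety), hot(tweety), locked(pingu), open(tweety), ready(pingu), red(pingu), stale(tweety), visible(tweety)} — 15 facts.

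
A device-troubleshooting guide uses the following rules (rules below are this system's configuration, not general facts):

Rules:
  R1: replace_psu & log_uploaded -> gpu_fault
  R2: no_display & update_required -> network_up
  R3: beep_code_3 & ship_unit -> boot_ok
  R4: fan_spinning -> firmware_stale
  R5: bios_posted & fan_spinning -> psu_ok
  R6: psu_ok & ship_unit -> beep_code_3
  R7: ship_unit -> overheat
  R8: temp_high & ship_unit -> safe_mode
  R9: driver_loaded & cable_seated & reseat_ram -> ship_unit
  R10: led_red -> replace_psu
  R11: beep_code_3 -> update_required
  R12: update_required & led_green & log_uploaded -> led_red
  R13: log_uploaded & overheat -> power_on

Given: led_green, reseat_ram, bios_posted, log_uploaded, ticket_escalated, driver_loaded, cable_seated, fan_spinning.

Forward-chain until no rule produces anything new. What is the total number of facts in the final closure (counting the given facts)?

19

Round 1: R4 [fan_spinning -> firmware_stale]; R5 [bios_posted & fan_spinning -> psu_ok]; R9 [driver_loaded & cable_seated & reseat_ram -> ship_unit]. New: firmware_stale, psu_ok, ship_unit.
Round 2: R6 [psu_ok & ship_unit -> beep_code_3]; R7 [ship_unit -> overheat]. New: beep_code_3, overheat.
Round 3: R3 [beep_code_3 & ship_unit -> boot_ok]; R11 [beep_code_3 -> update_required]; R13 [log_uploaded & overheat -> power_on]. New: boot_ok, update_required, power_on.
Round 4: R12 [update_required & led_green & log_uploaded -> led_red]. New: led_red.
Round 5: R10 [led_red -> replace_psu]. New: replace_psu.
Round 6: R1 [replace_psu & log_uploaded -> gpu_fault]. New: gpu_fault.
Closure: {beep_code_3, bios_posted, boot_ok, cable_seated, driver_loaded, fan_spinning, firmware_stale, gpu_fault, led_green, led_red, log_uploaded, overheat, power_on, psu_ok, replace_psu, reseat_ram, ship_unit, ticket_escalated, update_required} — 19 facts.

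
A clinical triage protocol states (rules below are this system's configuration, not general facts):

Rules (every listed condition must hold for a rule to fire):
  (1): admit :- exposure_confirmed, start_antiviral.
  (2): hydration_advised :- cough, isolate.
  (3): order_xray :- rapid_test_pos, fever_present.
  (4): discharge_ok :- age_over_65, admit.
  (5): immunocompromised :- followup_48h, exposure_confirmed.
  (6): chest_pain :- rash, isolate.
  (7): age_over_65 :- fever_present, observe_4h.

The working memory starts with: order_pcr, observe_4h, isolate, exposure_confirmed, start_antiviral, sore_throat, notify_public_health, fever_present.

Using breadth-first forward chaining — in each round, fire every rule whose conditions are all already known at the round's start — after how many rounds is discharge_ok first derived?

Round 1: (1) [admit :- exposure_confirmed, start_antiviral.]; (7) [age_over_65 :- fever_present, observe_4h.]. New: admit, age_over_65.
Round 2: (4) [discharge_ok :- age_over_65, admit.]. New: discharge_ok.
discharge_ok first appears in round 2.

2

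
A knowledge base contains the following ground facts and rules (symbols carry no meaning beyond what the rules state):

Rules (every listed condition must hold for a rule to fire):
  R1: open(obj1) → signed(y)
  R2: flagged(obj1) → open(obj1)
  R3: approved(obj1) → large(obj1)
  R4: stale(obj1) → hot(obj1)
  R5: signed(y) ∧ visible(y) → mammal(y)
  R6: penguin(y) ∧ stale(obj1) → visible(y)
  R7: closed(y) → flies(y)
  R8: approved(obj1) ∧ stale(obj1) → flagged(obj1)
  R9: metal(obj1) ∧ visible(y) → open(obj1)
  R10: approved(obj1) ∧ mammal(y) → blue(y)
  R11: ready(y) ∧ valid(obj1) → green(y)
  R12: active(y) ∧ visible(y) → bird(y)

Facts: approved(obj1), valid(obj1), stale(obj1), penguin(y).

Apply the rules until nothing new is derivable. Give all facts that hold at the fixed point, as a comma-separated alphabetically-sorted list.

approved(obj1), blue(y), flagged(obj1), hot(obj1), large(obj1), mammal(y), open(obj1), penguin(y), signed(y), stale(obj1), valid(obj1), visible(y)

Round 1 fires R3, R4, R6, R8, giving large(obj1), hot(obj1), visible(y), flagged(obj1).
Round 2 fires R2, giving open(obj1).
Round 3 fires R1, giving signed(y).
Round 4 fires R5, giving mammal(y).
Round 5 fires R10, giving blue(y).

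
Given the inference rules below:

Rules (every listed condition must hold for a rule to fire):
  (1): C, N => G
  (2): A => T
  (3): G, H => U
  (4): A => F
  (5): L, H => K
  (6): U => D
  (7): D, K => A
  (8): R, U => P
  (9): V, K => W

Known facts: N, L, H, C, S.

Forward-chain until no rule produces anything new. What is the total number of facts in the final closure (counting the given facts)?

12

Round 1: (1) [C, N => G]; (5) [L, H => K]. New: G, K.
Round 2: (3) [G, H => U]. New: U.
Round 3: (6) [U => D]. New: D.
Round 4: (7) [D, K => A]. New: A.
Round 5: (2) [A => T]; (4) [A => F]. New: T, F.
Closure: {A, C, D, F, G, H, K, L, N, S, T, U} — 12 facts.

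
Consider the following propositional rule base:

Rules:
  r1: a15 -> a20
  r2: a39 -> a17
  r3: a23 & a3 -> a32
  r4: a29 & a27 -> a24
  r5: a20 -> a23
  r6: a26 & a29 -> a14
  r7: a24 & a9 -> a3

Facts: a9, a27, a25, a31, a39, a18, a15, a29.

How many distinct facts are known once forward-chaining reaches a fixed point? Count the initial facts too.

Round 1: r1 [a15 -> a20]; r2 [a39 -> a17]; r4 [a29 & a27 -> a24]. Adds a20, a17, a24.
Round 2: r5 [a20 -> a23]; r7 [a24 & a9 -> a3]. Adds a23, a3.
Round 3: r3 [a23 & a3 -> a32]. Adds a32.
Closure: {a15, a17, a18, a20, a23, a24, a25, a27, a29, a3, a31, a32, a39, a9} — 14 facts.

14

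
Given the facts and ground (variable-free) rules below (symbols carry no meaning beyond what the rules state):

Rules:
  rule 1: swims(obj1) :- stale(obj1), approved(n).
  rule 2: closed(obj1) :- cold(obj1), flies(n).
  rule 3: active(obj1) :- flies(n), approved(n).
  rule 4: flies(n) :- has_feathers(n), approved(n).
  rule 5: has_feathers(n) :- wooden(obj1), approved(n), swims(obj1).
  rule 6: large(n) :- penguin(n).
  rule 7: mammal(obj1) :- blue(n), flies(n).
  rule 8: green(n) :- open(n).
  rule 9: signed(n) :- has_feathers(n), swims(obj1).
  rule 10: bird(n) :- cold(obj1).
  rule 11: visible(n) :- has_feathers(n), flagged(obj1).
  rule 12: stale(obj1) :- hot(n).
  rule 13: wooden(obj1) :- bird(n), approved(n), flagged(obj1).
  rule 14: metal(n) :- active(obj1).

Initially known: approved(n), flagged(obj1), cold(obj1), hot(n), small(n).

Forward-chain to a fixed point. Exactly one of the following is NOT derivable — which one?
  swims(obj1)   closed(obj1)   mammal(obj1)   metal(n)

mammal(obj1)

Round 1 fires rule 10, rule 12, giving bird(n), stale(obj1).
Round 2 fires rule 1, rule 13, giving swims(obj1), wooden(obj1).
Round 3 fires rule 5, giving has_feathers(n).
Round 4 fires rule 4, rule 9, rule 11, giving flies(n), signed(n), visible(n).
Round 5 fires rule 2, rule 3, giving closed(obj1), active(obj1).
Round 6 fires rule 14, giving metal(n).
Derived: swims(obj1) (round 2), metal(n) (round 6), closed(obj1) (round 5). mammal(obj1) never appears in any round.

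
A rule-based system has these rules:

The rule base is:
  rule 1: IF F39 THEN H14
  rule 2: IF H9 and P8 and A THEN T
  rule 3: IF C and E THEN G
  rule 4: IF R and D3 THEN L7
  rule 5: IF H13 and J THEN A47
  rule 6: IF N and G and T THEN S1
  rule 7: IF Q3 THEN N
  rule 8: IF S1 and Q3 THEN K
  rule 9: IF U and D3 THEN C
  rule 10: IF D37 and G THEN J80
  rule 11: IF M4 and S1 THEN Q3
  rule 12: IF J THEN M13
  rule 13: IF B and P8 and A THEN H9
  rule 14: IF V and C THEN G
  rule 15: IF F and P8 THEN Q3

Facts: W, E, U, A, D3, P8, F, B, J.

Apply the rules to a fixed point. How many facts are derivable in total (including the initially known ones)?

Round 1 fires rule 9, rule 12, rule 13, rule 15, giving C, M13, H9, Q3.
Round 2 fires rule 2, rule 3, rule 7, giving T, G, N.
Round 3 fires rule 6, giving S1.
Round 4 fires rule 8, giving K.
Closure: {A, B, C, D3, E, F, G, H9, J, K, M13, N, P8, Q3, S1, T, U, W} — 18 facts.

18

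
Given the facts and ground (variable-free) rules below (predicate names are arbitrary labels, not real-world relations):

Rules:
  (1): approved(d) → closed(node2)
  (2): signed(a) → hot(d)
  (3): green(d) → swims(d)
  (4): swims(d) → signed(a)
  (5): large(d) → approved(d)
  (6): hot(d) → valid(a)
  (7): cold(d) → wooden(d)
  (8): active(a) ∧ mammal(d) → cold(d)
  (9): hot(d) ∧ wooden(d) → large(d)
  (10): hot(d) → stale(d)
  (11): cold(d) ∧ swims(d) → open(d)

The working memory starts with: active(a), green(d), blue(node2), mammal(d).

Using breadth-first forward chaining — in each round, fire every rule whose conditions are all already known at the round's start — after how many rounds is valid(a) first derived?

Round 1: (3) [green(d) → swims(d)]; (8) [active(a) ∧ mammal(d) → cold(d)]. New: swims(d), cold(d).
Round 2: (4) [swims(d) → signed(a)]; (7) [cold(d) → wooden(d)]; (11) [cold(d) ∧ swims(d) → open(d)]. New: signed(a), wooden(d), open(d).
Round 3: (2) [signed(a) → hot(d)]. New: hot(d).
Round 4: (6) [hot(d) → valid(a)]; (9) [hot(d) ∧ wooden(d) → large(d)]; (10) [hot(d) → stale(d)]. New: valid(a), large(d), stale(d).
valid(a) first appears in round 4.

4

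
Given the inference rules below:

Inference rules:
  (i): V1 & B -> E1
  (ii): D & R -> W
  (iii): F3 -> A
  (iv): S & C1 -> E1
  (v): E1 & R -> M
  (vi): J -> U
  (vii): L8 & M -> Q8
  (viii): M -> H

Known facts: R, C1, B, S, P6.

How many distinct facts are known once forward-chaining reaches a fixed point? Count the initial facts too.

Round 1: (iv) [S & C1 -> E1]. New: E1.
Round 2: (v) [E1 & R -> M]. New: M.
Round 3: (viii) [M -> H]. New: H.
Closure: {B, C1, E1, H, M, P6, R, S} — 8 facts.

8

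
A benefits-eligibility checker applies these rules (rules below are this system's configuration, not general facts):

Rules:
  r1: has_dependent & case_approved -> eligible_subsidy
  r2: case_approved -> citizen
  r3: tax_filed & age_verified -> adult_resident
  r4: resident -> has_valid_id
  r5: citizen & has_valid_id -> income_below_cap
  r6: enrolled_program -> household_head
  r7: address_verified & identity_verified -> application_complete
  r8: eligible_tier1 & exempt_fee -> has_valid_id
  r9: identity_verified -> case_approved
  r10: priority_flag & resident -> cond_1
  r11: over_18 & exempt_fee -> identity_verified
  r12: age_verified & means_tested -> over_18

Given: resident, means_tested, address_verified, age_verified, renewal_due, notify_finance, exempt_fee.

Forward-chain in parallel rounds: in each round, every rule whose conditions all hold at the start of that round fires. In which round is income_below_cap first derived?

Round 1 — r4, r12, derive has_valid_id, over_18.
Round 2 — r11, derive identity_verified.
Round 3 — r7, r9, derive application_complete, case_approved.
Round 4 — r2, derive citizen.
Round 5 — r5, derive income_below_cap.
income_below_cap first appears in round 5.

5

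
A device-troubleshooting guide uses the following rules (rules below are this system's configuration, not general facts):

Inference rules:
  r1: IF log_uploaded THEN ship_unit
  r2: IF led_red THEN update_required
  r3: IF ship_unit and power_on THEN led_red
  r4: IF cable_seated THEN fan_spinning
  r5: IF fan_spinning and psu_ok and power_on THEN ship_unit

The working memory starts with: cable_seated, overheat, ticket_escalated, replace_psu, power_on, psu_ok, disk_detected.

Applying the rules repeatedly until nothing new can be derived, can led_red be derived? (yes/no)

Round 1 — r4, derive fan_spinning.
Round 2 — r5, derive ship_unit.
Round 3 — r3, derive led_red.
Round 4 — r2, derive update_required.
led_red appears in round 3, so it is derivable.

yes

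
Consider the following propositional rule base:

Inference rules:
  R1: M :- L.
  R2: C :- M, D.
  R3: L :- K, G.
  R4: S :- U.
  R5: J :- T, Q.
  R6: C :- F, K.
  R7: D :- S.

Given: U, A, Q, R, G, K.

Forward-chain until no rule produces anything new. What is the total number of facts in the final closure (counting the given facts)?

Round 1: R3 [L :- K, G.]; R4 [S :- U.]. New: L, S.
Round 2: R1 [M :- L.]; R7 [D :- S.]. New: M, D.
Round 3: R2 [C :- M, D.]. New: C.
Closure: {A, C, D, G, K, L, M, Q, R, S, U} — 11 facts.

11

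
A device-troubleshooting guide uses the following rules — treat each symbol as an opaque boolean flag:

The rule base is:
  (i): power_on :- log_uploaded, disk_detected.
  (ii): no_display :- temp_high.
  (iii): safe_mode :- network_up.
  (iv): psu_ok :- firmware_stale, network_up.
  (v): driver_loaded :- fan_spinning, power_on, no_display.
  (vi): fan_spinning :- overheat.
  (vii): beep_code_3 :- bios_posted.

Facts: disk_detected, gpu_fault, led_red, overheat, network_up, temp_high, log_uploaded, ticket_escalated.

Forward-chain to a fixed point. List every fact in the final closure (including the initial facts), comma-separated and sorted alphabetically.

[1] (i) [power_on :- log_uploaded, disk_detected.]; (ii) [no_display :- temp_high.]; (iii) [safe_mode :- network_up.]; (vi) [fan_spinning :- overheat.]. ⇒ new: power_on, no_display, safe_mode, fan_spinning.
[2] (v) [driver_loaded :- fan_spinning, power_on, no_display.]. ⇒ new: driver_loaded.

disk_detected, driver_loaded, fan_spinning, gpu_fault, led_red, log_uploaded, network_up, no_display, overheat, power_on, safe_mode, temp_high, ticket_escalated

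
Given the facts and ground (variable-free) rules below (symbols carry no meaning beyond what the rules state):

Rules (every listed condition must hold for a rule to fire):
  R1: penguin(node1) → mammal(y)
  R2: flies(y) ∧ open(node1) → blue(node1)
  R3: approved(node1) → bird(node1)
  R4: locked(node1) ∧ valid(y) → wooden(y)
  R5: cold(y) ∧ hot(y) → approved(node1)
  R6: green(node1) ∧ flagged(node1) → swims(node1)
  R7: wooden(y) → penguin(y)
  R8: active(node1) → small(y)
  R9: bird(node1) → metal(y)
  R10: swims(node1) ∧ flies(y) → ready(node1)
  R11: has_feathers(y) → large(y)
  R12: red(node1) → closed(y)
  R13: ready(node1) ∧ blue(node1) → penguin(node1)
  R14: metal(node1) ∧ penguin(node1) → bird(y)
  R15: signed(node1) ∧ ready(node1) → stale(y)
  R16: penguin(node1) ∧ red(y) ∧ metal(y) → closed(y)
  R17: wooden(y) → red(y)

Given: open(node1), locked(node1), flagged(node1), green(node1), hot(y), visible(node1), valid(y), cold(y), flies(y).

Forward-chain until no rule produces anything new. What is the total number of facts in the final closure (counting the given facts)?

Round 1: R2 [flies(y) ∧ open(node1) → blue(node1)]; R4 [locked(node1) ∧ valid(y) → wooden(y)]; R5 [cold(y) ∧ hot(y) → approved(node1)]; R6 [green(node1) ∧ flagged(node1) → swims(node1)]. Adds blue(node1), wooden(y), approved(node1), swims(node1).
Round 2: R3 [approved(node1) → bird(node1)]; R7 [wooden(y) → penguin(y)]; R10 [swims(node1) ∧ flies(y) → ready(node1)]; R17 [wooden(y) → red(y)]. Adds bird(node1), penguin(y), ready(node1), red(y).
Round 3: R9 [bird(node1) → metal(y)]; R13 [ready(node1) ∧ blue(node1) → penguin(node1)]. Adds metal(y), penguin(node1).
Round 4: R1 [penguin(node1) → mammal(y)]; R16 [penguin(node1) ∧ red(y) ∧ metal(y) → closed(y)]. Adds mammal(y), closed(y).
Closure: {approved(node1), bird(node1), blue(node1), closed(y), cold(y), flagged(node1), flies(y), green(node1), hot(y), locked(node1), mammal(y), metal(y), open(node1), penguin(node1), penguin(y), ready(node1), red(y), swims(node1), valid(y), visible(node1), wooden(y)} — 21 facts.

21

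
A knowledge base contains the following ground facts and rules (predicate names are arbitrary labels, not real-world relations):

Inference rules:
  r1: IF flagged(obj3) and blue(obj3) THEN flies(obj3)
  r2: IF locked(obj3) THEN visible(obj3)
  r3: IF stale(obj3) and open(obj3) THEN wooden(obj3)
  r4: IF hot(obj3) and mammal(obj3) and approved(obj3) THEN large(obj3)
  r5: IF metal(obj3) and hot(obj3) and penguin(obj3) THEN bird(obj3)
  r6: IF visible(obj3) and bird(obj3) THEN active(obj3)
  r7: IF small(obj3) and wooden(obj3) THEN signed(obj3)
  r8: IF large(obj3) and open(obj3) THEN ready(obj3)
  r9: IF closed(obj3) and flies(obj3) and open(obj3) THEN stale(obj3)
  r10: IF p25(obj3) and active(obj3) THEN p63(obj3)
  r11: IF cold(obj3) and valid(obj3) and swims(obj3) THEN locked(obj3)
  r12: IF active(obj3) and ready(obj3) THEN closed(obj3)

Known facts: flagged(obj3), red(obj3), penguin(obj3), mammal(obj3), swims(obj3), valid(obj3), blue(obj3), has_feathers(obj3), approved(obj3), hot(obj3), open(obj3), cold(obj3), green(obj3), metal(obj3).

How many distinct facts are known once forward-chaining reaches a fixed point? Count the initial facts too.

24

Round 1: r1 [IF flagged(obj3) and blue(obj3) THEN flies(obj3)]; r4 [IF hot(obj3) and mammal(obj3) and approved(obj3) THEN large(obj3)]; r5 [IF metal(obj3) and hot(obj3) and penguin(obj3) THEN bird(obj3)]; r11 [IF cold(obj3) and valid(obj3) and swims(obj3) THEN locked(obj3)]. New: flies(obj3), large(obj3), bird(obj3), locked(obj3).
Round 2: r2 [IF locked(obj3) THEN visible(obj3)]; r8 [IF large(obj3) and open(obj3) THEN ready(obj3)]. New: visible(obj3), ready(obj3).
Round 3: r6 [IF visible(obj3) and bird(obj3) THEN active(obj3)]. New: active(obj3).
Round 4: r12 [IF active(obj3) and ready(obj3) THEN closed(obj3)]. New: closed(obj3).
Round 5: r9 [IF closed(obj3) and flies(obj3) and open(obj3) THEN stale(obj3)]. New: stale(obj3).
Round 6: r3 [IF stale(obj3) and open(obj3) THEN wooden(obj3)]. New: wooden(obj3).
Closure: {active(obj3), approved(obj3), bird(obj3), blue(obj3), closed(obj3), cold(obj3), flagged(obj3), flies(obj3), green(obj3), has_feathers(obj3), hot(obj3), large(obj3), locked(obj3), mammal(obj3), metal(obj3), open(obj3), penguin(obj3), ready(obj3), red(obj3), stale(obj3), swims(obj3), valid(obj3), visible(obj3), wooden(obj3)} — 24 facts.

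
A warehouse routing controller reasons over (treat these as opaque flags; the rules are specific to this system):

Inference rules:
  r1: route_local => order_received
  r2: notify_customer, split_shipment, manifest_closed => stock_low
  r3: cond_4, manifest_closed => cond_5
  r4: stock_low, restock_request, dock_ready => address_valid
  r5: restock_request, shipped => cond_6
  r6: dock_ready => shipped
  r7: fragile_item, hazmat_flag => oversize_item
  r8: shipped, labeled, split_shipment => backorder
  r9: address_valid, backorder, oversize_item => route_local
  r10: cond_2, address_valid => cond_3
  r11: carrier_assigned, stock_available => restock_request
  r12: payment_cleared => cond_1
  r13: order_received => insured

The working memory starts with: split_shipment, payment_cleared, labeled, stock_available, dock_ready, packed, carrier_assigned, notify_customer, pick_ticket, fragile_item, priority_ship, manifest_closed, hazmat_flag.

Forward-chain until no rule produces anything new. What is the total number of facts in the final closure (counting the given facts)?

Round 1: r2 [notify_customer, split_shipment, manifest_closed => stock_low]; r6 [dock_ready => shipped]; r7 [fragile_item, hazmat_flag => oversize_item]; r11 [carrier_assigned, stock_available => restock_request]; r12 [payment_cleared => cond_1]. New: stock_low, shipped, oversize_item, restock_request, cond_1.
Round 2: r4 [stock_low, restock_request, dock_ready => address_valid]; r5 [restock_request, shipped => cond_6]; r8 [shipped, labeled, split_shipment => backorder]. New: address_valid, cond_6, backorder.
Round 3: r9 [address_valid, backorder, oversize_item => route_local]. New: route_local.
Round 4: r1 [route_local => order_received]. New: order_received.
Round 5: r13 [order_received => insured]. New: insured.
Closure: {address_valid, backorder, carrier_assigned, cond_1, cond_6, dock_ready, fragile_item, hazmat_flag, insured, labeled, manifest_closed, notify_customer, order_received, oversize_item, packed, payment_cleared, pick_ticket, priority_ship, restock_request, route_local, shipped, split_shipment, stock_available, stock_low} — 24 facts.

24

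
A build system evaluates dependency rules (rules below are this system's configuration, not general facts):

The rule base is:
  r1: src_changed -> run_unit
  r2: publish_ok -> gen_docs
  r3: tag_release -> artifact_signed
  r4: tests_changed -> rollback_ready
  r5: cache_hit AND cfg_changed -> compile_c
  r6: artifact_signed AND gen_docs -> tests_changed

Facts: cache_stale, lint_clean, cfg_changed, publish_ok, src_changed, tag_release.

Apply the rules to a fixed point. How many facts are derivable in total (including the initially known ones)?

11

[1] r1 [src_changed -> run_unit]; r2 [publish_ok -> gen_docs]; r3 [tag_release -> artifact_signed]. ⇒ new: run_unit, gen_docs, artifact_signed.
[2] r6 [artifact_signed AND gen_docs -> tests_changed]. ⇒ new: tests_changed.
[3] r4 [tests_changed -> rollback_ready]. ⇒ new: rollback_ready.
Closure: {artifact_signed, cache_stale, cfg_changed, gen_docs, lint_clean, publish_ok, rollback_ready, run_unit, src_changed, tag_release, tests_changed} — 11 facts.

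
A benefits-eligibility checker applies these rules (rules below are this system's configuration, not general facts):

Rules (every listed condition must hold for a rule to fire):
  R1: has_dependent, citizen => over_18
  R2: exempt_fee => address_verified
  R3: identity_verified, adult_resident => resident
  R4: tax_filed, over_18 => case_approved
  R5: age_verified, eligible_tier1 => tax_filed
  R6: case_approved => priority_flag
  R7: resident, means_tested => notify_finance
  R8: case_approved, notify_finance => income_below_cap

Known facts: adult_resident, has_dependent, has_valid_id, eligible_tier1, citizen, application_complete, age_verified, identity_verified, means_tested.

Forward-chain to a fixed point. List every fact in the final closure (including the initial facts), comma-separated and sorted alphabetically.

adult_resident, age_verified, application_complete, case_approved, citizen, eligible_tier1, has_dependent, has_valid_id, identity_verified, income_below_cap, means_tested, notify_finance, over_18, priority_flag, resident, tax_filed

[1] R1 [has_dependent, citizen => over_18]; R3 [identity_verified, adult_resident => resident]; R5 [age_verified, eligible_tier1 => tax_filed]. ⇒ new: over_18, resident, tax_filed.
[2] R4 [tax_filed, over_18 => case_approved]; R7 [resident, means_tested => notify_finance]. ⇒ new: case_approved, notify_finance.
[3] R6 [case_approved => priority_flag]; R8 [case_approved, notify_finance => income_below_cap]. ⇒ new: priority_flag, income_below_cap.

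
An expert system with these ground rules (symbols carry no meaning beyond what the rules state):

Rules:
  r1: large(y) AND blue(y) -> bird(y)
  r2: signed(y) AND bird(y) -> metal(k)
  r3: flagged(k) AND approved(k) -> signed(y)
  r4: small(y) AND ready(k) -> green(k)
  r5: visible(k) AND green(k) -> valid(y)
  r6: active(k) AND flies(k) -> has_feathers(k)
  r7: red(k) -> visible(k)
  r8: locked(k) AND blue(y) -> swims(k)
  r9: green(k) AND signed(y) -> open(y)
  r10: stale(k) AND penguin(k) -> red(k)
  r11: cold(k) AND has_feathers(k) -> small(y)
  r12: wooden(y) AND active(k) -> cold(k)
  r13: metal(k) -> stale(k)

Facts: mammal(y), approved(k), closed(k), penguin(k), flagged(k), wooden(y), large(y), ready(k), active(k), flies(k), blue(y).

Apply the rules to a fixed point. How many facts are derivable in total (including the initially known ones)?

Round 1: r1 [large(y) AND blue(y) -> bird(y)]; r3 [flagged(k) AND approved(k) -> signed(y)]; r6 [active(k) AND flies(k) -> has_feathers(k)]; r12 [wooden(y) AND active(k) -> cold(k)]. New: bird(y), signed(y), has_feathers(k), cold(k).
Round 2: r2 [signed(y) AND bird(y) -> metal(k)]; r11 [cold(k) AND has_feathers(k) -> small(y)]. New: metal(k), small(y).
Round 3: r4 [small(y) AND ready(k) -> green(k)]; r13 [metal(k) -> stale(k)]. New: green(k), stale(k).
Round 4: r9 [green(k) AND signed(y) -> open(y)]; r10 [stale(k) AND penguin(k) -> red(k)]. New: open(y), red(k).
Round 5: r7 [red(k) -> visible(k)]. New: visible(k).
Round 6: r5 [visible(k) AND green(k) -> valid(y)]. New: valid(y).
Closure: {active(k), approved(k), bird(y), blue(y), closed(k), cold(k), flagged(k), flies(k), green(k), has_feathers(k), large(y), mammal(y), metal(k), open(y), penguin(k), ready(k), red(k), signed(y), small(y), stale(k), valid(y), visible(k), wooden(y)} — 23 facts.

23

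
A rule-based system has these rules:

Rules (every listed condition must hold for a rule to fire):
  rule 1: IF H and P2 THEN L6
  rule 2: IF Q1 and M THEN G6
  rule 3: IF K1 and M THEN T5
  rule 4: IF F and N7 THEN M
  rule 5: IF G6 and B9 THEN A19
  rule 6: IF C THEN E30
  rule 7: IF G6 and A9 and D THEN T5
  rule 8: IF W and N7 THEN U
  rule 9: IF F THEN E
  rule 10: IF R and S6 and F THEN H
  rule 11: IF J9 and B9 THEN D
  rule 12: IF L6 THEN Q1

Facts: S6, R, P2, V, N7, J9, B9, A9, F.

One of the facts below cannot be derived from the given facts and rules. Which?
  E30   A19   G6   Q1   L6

Round 1 fires rule 4, rule 9, rule 10, rule 11, giving M, E, H, D.
Round 2 fires rule 1, giving L6.
Round 3 fires rule 12, giving Q1.
Round 4 fires rule 2, giving G6.
Round 5 fires rule 5, rule 7, giving A19, T5.
Derived: A19 (round 5), G6 (round 4), Q1 (round 3), L6 (round 2). E30 never appears in any round.

E30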